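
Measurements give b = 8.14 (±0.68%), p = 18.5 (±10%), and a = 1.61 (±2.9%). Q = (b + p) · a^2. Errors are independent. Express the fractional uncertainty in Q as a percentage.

9.05%

Let u = b + p = 26.6. δu = √(δb² + δp²) = √(0.00306 + 3.42) = 1.85, so δu/u = 0.0695.
Q is then a monomial in u, a:
δQ/Q = √((δu/u)² + (2·δa/a)²) = √(0.00483 + 0.00336) = 0.0905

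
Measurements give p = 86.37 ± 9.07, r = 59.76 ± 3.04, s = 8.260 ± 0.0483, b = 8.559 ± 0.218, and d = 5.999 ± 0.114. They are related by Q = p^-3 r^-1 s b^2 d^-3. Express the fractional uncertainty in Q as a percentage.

For a monomial Q ∝ p^-3, r^-1, s, b^2, d^-3, fractional errors add in quadrature:
  (-3·δp/p)² = (-3×0.105)² = 0.0993;  (-1·δr/r)² = (-1×0.0509)² = 0.00259;  (1·δs/s)² = (1×0.00585)² = 3.42e-05;  (2·δb/b)² = (2×0.0255)² = 0.00259;  (-3·δd/d)² = (-3×0.0190)² = 0.00325
δQ/Q = √(0.108) = 0.328

32.8%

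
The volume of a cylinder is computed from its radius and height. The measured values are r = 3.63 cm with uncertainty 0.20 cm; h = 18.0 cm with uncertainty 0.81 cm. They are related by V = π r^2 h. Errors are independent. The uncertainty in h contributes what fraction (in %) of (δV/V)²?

(δV/V)² = (2·δr/r)² + (1·δh/h)²
  r term: (2×0.0551)² = 0.0121
  h term: (1×0.0450)² = 0.00203
Total = 0.0142. Share from h = 0.00203/0.0142 = 0.143.

14.3%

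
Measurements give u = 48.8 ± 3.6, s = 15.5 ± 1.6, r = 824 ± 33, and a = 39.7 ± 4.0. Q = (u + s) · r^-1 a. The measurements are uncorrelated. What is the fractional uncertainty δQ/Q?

0.125

Let w = u + s = 64.3. δw = √(δu² + δs²) = √(13.0 + 2.56) = 3.94, so δw/w = 0.0613.
Q is then a monomial in w, r, a:
δQ/Q = √((δw/w)² + (-1·δr/r)² + (1·δa/a)²) = √(0.00375 + 0.00160 + 0.0102) = 0.125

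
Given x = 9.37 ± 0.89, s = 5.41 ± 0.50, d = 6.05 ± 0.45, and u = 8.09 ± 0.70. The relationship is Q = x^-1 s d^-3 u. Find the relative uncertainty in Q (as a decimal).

Each factor contributes (exponent × relative error)² to (δQ/Q)²:
  (-1·δx/x)² = (-1×0.0950)² = 0.00902;  (1·δs/s)² = (1×0.0924)² = 0.00854;  (-3·δd/d)² = (-3×0.0744)² = 0.0498;  (1·δu/u)² = (1×0.0865)² = 0.00749
δQ/Q = √(0.0748) = 0.274

0.274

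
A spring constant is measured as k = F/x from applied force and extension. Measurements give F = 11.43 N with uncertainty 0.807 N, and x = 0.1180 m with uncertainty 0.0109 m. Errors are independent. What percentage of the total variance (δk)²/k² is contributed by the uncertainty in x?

63.1%

(δk/k)² = (1·δF/F)² + (-1·δx/x)²
  F term: (1×0.0706)² = 0.00498
  x term: (-1×0.0924)² = 0.00853
Total = 0.0135. Share from x = 0.00853/0.0135 = 0.631.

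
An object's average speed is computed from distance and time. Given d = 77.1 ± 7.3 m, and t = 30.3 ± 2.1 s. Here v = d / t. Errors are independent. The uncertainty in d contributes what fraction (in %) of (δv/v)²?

65.1%

(δv/v)² = (1·δd/d)² + (-1·δt/t)²
  d term: (1×0.0947)² = 0.00896
  t term: (-1×0.0693)² = 0.00480
Total = 0.0138. Share from d = 0.00896/0.0138 = 0.651.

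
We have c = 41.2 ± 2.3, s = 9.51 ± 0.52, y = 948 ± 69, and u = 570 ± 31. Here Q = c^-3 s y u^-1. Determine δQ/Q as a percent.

Q is a product of powers, so relative uncertainties combine in quadrature:
  (-3·δc/c)² = (-3×0.0558)² = 0.0280;  (1·δs/s)² = (1×0.0547)² = 0.00299;  (1·δy/y)² = (1×0.0728)² = 0.00530;  (-1·δu/u)² = (-1×0.0544)² = 0.00296
δQ/Q = √(0.0393) = 0.198

19.8%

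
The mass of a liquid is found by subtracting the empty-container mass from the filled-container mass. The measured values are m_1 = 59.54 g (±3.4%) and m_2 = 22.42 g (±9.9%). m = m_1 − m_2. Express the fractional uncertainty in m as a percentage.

Sums and differences: (δm)² = Σ (cᵢ δxᵢ)².
  (δm_1)² = 4.10;  (δm_2)² = 4.93
δm = √(9.02) = 3.00 g
m = 37.12 g, so δm/m = 3.00/37.12 = 0.0809.

8.09%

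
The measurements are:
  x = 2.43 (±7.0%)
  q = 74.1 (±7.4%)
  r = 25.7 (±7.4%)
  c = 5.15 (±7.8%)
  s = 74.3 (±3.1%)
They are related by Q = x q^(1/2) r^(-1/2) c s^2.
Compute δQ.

15500

Relative error in a monomial: (δQ/Q)² = Σ (nᵢ · δxᵢ/xᵢ)².
  (1·δx/x)² = (1×0.0700)² = 0.00490;  (½·δq/q)² = (0.5×0.0740)² = 0.00137;  (−½·δr/r)² = (-0.5×0.0740)² = 0.00137;  (1·δc/c)² = (1×0.0780)² = 0.00608;  (2·δs/s)² = (2×0.0310)² = 0.00384
δQ/Q = √(0.0176) = 0.133
Q = 1.17e+05, so δQ = 0.133 × 1.17e+05 = 15500.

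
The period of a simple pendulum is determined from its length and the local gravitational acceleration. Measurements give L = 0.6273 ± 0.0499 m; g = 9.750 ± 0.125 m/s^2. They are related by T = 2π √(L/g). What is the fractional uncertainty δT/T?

0.0403

Since T is a product/quotient, work with relative uncertainties:
  (½·δL/L)² = (0.5×0.0795)² = 0.00158;  (−½·δg/g)² = (-0.5×0.0128)² = 4.11e-05
δT/T = √(0.00162) = 0.0403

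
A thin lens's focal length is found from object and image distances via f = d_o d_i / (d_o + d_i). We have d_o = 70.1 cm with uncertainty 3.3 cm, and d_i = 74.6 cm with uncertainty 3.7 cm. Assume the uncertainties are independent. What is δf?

1.23 cm

∂f/∂d_o = (d_i/(d_o+d_i))² = 0.266;  ∂f/∂d_i = (d_o/(d_o+d_i))² = 0.235
δf = √((∂f/∂d_o · δd_o)² + (∂f/∂d_i · δd_i)²) = √(0.769 + 0.754) = 1.23 cm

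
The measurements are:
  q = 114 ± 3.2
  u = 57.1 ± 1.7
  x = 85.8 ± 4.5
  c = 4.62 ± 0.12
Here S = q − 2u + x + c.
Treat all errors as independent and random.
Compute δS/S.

0.0719

For a sum/difference, combine absolute errors in quadrature:
  (δq)² = 10.2;  (2·δu)² = 11.6;  (δx)² = 20.2;  (δc)² = 0.0144
δS = √(42.1) = 6.49
S = 90.2, so δS/S = 6.49/90.2 = 0.0719.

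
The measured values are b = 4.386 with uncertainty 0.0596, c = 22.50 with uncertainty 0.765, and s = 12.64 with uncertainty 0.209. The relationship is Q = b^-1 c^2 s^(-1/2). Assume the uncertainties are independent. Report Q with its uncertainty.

Relative error in a monomial: (δQ/Q)² = Σ (nᵢ · δxᵢ/xᵢ)².
  (-1·δb/b)² = (-1×0.0136)² = 0.000185;  (2·δc/c)² = (2×0.0340)² = 0.00462;  (−½·δs/s)² = (-0.5×0.0165)² = 6.83e-05
δQ/Q = √(0.00488) = 0.0698
Q = 32.47, so δQ = 0.0698 × 32.47 = 2.27.

32.47 ± 2.27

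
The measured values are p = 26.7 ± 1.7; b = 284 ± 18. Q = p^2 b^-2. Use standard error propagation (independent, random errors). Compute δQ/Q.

Each factor contributes (exponent × relative error)² to (δQ/Q)²:
  (2·δp/p)² = (2×0.0637)² = 0.0162;  (-2·δb/b)² = (-2×0.0634)² = 0.0161
δQ/Q = √(0.0323) = 0.180

0.180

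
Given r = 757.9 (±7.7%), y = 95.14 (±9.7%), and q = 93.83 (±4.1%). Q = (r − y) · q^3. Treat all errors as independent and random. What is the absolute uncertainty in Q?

8.32e+07

Let u = r − y = 662.8. δu = √(δr² + δy²) = √(3410 + 85.2) = 59.1, so δu/u = 0.0891.
Q is then a monomial in u, q:
δQ/Q = √((δu/u)² + (3·δq/q)²) = √(0.00795 + 0.0151) = 0.152
Q = 5.475e+08, so δQ = 0.152 × 5.475e+08 = 8.32e+07.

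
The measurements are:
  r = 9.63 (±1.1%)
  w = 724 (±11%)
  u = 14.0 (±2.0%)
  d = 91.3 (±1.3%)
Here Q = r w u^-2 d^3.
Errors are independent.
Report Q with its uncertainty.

(2.71 ± 0.335) × 10^7

Q is a product of powers, so relative uncertainties combine in quadrature:
  (1·δr/r)² = (1×0.0110)² = 0.000121;  (1·δw/w)² = (1×0.110)² = 0.0121;  (-2·δu/u)² = (-2×0.0200)² = 0.00160;  (3·δd/d)² = (3×0.0130)² = 0.00152
δQ/Q = √(0.0153) = 0.124
Q = 2.71e+07, so δQ = 0.124 × 2.71e+07 = 3.35e+06.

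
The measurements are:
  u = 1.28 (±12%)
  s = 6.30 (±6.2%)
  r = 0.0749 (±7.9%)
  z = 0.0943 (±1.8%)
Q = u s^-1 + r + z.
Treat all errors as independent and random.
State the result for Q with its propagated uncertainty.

Let p = u·s^-1 = 0.203. δp/p = √((1·δu/u)² + (-1·δs/s)²) = √(0.0144 + 0.00384) = 0.135, so δp = 0.0274.
Q = p + r + z: δQ = √(δp² + δr² + δz²) = √(0.000753 + 3.5e-05 + 2.88e-06) = 0.0281
Q = 0.372.

0.372 ± 0.0281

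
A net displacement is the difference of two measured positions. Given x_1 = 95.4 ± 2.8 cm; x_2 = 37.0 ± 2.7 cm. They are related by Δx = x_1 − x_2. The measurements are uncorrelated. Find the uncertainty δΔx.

3.89 cm

Δx is a linear combination, so absolute uncertainties add in quadrature:
  (δx_1)² = 7.84;  (δx_2)² = 7.29
δΔx = √(15.1) = 3.89 cm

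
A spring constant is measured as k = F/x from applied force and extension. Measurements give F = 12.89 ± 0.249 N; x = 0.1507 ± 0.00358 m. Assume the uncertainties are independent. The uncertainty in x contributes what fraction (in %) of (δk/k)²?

(δk/k)² = (1·δF/F)² + (-1·δx/x)²
  F term: (1×0.0193)² = 0.000373
  x term: (-1×0.0238)² = 0.000564
Total = 0.000937. Share from x = 0.000564/0.000937 = 0.602.

60.2%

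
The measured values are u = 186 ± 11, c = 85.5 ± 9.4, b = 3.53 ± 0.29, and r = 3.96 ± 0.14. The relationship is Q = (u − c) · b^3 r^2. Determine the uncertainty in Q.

20400

Let w = u − c = 100. δw = √(δu² + δc²) = √(121 + 88.4) = 14.5, so δw/w = 0.144.
Q is then a monomial in w, b, r:
δQ/Q = √((δw/w)² + (3·δb/b)² + (2·δr/r)²) = √(0.0207 + 0.0607 + 0.00500) = 0.294
Q = 69300, so δQ = 0.294 × 69300 = 20400.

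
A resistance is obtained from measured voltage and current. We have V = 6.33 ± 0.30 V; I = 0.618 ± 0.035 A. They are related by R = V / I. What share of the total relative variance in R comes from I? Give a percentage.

58.8%

(δR/R)² = (1·δV/V)² + (-1·δI/I)²
  V term: (1×0.0474)² = 0.00225
  I term: (-1×0.0566)² = 0.00321
Total = 0.00545. Share from I = 0.00321/0.00545 = 0.588.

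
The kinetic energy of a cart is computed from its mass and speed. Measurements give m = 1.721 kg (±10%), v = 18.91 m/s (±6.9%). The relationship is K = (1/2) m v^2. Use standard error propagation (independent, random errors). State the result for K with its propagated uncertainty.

Since K is a product/quotient, work with relative uncertainties:
  (1·δm/m)² = (1×0.100)² = 0.0100;  (2·δv/v)² = (2×0.0690)² = 0.0190
δK/K = √(0.0290) = 0.170
K = 307.7 J, so δK = 0.170 × 307.7 = 52.4 J.

307.7 ± 52.4 J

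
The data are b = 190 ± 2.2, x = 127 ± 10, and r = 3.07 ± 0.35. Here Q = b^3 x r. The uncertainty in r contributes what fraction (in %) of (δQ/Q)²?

(δQ/Q)² = (3·δb/b)² + (1·δx/x)² + (1·δr/r)²
  b term: (3×0.0116)² = 0.00121
  x term: (1×0.0787)² = 0.00620
  r term: (1×0.114)² = 0.0130
Total = 0.0204. Share from r = 0.0130/0.0204 = 0.637.

63.7%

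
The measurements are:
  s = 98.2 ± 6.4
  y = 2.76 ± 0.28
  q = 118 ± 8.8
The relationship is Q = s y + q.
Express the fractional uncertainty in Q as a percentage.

Let p = s·y = 271. δp/p = √((1·δs/s)² + (1·δy/y)²) = √(0.00425 + 0.0103) = 0.121, so δp = 32.7.
Q = p + q: δQ = √(δp² + δq²) = √(1070 + 77.4) = 33.8
Q = 389, so δQ/Q = 33.8/389 = 0.0870.

8.70%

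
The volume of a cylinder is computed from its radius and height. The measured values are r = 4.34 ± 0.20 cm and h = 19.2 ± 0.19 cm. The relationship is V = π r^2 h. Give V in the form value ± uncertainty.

For a monomial V ∝ r^2, h, fractional errors add in quadrature:
  (2·δr/r)² = (2×0.0461)² = 0.00849;  (1·δh/h)² = (1×0.00990)² = 9.79e-05
δV/V = √(0.00859) = 0.0927
V = 1140 cm^3, so δV = 0.0927 × 1140 = 105 cm^3.

1140 ± 105 cm^3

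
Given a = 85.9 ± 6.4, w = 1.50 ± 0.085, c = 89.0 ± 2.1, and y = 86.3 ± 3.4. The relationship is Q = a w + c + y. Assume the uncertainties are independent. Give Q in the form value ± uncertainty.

Let p = a·w = 129. δp/p = √((1·δa/a)² + (1·δw/w)²) = √(0.00555 + 0.00321) = 0.0936, so δp = 12.1.
Q = p + c + y: δQ = √(δp² + δc² + δy²) = √(145 + 4.41 + 11.6) = 12.7
Q = 304.

304 ± 12.7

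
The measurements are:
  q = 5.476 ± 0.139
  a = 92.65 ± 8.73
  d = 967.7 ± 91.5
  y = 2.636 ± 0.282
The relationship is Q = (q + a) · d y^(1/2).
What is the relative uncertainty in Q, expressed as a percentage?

Let u = q + a = 98.13. δu = √(δq² + δa²) = √(0.0193 + 76.2) = 8.73, so δu/u = 0.0890.
Q is then a monomial in u, d, y:
δQ/Q = √((δu/u)² + (1·δd/d)² + (½·δy/y)²) = √(0.00792 + 0.00894 + 0.00286) = 0.140

14.0%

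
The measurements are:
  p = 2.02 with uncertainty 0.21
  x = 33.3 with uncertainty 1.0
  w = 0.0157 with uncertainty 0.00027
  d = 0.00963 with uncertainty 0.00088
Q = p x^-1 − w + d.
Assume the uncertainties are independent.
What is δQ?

Let h = p·x^-1 = 0.0607. δh/h = √((1·δp/p)² + (-1·δx/x)²) = √(0.0108 + 0.000902) = 0.108, so δh = 0.00656.
Q = h − w + d: δQ = √(δh² + δw² + δd²) = √(4.31e-05 + 7.29e-08 + 7.74e-07) = 0.00663

0.00663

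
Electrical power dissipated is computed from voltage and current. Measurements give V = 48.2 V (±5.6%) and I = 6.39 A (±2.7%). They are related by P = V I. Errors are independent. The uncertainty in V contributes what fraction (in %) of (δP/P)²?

81.1%

(δP/P)² = (1·δV/V)² + (1·δI/I)²
  V term: (1×0.0560)² = 0.00314
  I term: (1×0.0270)² = 0.000729
Total = 0.00386. Share from V = 0.00314/0.00386 = 0.811.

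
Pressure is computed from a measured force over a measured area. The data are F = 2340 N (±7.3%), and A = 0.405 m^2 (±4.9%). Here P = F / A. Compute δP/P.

0.0879

Each factor contributes (exponent × relative error)² to (δP/P)²:
  (1·δF/F)² = (1×0.0730)² = 0.00533;  (-1·δA/A)² = (-1×0.0490)² = 0.00240
δP/P = √(0.00773) = 0.0879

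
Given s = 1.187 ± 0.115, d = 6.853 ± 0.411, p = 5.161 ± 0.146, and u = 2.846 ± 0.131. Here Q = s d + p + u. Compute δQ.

0.947

Let w = s·d = 8.135. δw/w = √((1·δs/s)² + (1·δd/d)²) = √(0.00939 + 0.00360) = 0.114, so δw = 0.927.
Q = w + p + u: δQ = √(δw² + δp² + δu²) = √(0.859 + 0.0213 + 0.0172) = 0.947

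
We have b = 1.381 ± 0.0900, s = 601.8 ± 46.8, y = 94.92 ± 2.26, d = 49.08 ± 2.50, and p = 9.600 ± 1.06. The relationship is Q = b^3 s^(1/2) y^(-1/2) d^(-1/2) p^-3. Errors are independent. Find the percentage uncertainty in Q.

Q is a product of powers, so relative uncertainties combine in quadrature:
  (3·δb/b)² = (3×0.0652)² = 0.0382;  (½·δs/s)² = (0.5×0.0778)² = 0.00151;  (−½·δy/y)² = (-0.5×0.0238)² = 0.000142;  (−½·δd/d)² = (-0.5×0.0509)² = 0.000649;  (-3·δp/p)² = (-3×0.110)² = 0.110
δQ/Q = √(0.150) = 0.388

38.8%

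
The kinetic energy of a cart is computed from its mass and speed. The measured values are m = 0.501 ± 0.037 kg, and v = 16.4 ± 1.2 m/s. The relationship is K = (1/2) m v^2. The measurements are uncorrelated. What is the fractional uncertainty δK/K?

0.164

Products/powers → add relative errors in quadrature, weighted by exponent:
  (1·δm/m)² = (1×0.0739)² = 0.00545;  (2·δv/v)² = (2×0.0732)² = 0.0214
δK/K = √(0.0269) = 0.164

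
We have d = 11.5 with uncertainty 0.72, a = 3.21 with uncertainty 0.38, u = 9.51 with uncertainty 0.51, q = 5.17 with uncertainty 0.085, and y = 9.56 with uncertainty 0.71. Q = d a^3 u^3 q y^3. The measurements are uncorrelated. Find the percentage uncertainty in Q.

45.4%

Q is a product of powers, so relative uncertainties combine in quadrature:
  (1·δd/d)² = (1×0.0626)² = 0.00392;  (3·δa/a)² = (3×0.118)² = 0.126;  (3·δu/u)² = (3×0.0536)² = 0.0259;  (1·δq/q)² = (1×0.0164)² = 0.000270;  (3·δy/y)² = (3×0.0743)² = 0.0496
δQ/Q = √(0.206) = 0.454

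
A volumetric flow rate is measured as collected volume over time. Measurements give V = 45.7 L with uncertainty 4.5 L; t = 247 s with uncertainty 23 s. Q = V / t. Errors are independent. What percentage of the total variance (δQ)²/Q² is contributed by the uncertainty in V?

52.8%

(δQ/Q)² = (1·δV/V)² + (-1·δt/t)²
  V term: (1×0.0985)² = 0.00970
  t term: (-1×0.0931)² = 0.00867
Total = 0.0184. Share from V = 0.00970/0.0184 = 0.528.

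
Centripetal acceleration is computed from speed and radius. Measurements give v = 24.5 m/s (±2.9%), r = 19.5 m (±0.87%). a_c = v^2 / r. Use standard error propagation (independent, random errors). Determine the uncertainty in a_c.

Products/powers → add relative errors in quadrature, weighted by exponent:
  (2·δv/v)² = (2×0.0290)² = 0.00336;  (-1·δr/r)² = (-1×0.00870)² = 7.57e-05
δa_c/a_c = √(0.00344) = 0.0586
a_c = 30.8 m/s^2, so δa_c = 0.0586 × 30.8 = 1.81 m/s^2.

1.81 m/s^2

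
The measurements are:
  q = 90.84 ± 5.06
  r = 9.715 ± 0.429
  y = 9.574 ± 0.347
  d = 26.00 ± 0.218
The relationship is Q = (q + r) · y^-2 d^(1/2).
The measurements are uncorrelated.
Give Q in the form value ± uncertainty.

5.594 ± 0.495

Let u = q + r = 100.6. δu = √(δq² + δr²) = √(25.6 + 0.184) = 5.08, so δu/u = 0.0505.
Q is then a monomial in u, y, d:
δQ/Q = √((δu/u)² + (-2·δy/y)² + (½·δd/d)²) = √(0.00255 + 0.00525 + 1.76e-05) = 0.0884
Q = 5.594, so δQ = 0.0884 × 5.594 = 0.495.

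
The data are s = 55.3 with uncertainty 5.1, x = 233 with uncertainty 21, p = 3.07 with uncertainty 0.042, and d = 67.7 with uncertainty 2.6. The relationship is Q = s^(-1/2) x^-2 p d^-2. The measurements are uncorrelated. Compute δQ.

3.35e-10

Products/powers → add relative errors in quadrature, weighted by exponent:
  (−½·δs/s)² = (-0.5×0.0922)² = 0.00213;  (-2·δx/x)² = (-2×0.0901)² = 0.0325;  (1·δp/p)² = (1×0.0137)² = 0.000187;  (-2·δd/d)² = (-2×0.0384)² = 0.00590
δQ/Q = √(0.0407) = 0.202
Q = 1.66e-09, so δQ = 0.202 × 1.66e-09 = 3.35e-10.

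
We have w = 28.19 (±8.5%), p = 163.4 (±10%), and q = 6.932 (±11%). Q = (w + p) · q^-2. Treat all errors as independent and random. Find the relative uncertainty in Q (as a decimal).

Let u = w + p = 191.6. δu = √(δw² + δp²) = √(5.74 + 267) = 16.5, so δu/u = 0.0862.
Q is then a monomial in u, q:
δQ/Q = √((δu/u)² + (-2·δq/q)²) = √(0.00743 + 0.0484) = 0.236

0.236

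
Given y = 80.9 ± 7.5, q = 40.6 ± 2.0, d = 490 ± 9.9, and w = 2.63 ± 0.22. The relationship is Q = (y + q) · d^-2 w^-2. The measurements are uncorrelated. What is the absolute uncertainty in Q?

1.34e-05

Let u = y + q = 122. δu = √(δy² + δq²) = √(56.2 + 4.00) = 7.76, so δu/u = 0.0639.
Q is then a monomial in u, d, w:
δQ/Q = √((δu/u)² + (-2·δd/d)² + (-2·δw/w)²) = √(0.00408 + 0.00163 + 0.0280) = 0.184
Q = 7.32e-05, so δQ = 0.184 × 7.32e-05 = 1.34e-05.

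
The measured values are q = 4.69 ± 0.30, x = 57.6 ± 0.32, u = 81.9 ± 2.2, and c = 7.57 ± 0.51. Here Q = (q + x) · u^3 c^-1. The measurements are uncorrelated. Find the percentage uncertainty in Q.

10.5%

Let w = q + x = 62.3. δw = √(δq² + δx²) = √(0.0900 + 0.102) = 0.439, so δw/w = 0.00704.
Q is then a monomial in w, u, c:
δQ/Q = √((δw/w)² + (3·δu/u)² + (-1·δc/c)²) = √(4.96e-05 + 0.00649 + 0.00454) = 0.105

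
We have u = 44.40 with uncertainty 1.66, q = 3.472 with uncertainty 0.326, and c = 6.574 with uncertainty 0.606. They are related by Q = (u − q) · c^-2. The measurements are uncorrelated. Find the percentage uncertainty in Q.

Let w = u − q = 40.93. δw = √(δu² + δq²) = √(2.76 + 0.106) = 1.69, so δw/w = 0.0413.
Q is then a monomial in w, c:
δQ/Q = √((δw/w)² + (-2·δc/c)²) = √(0.00171 + 0.0340) = 0.189

18.9%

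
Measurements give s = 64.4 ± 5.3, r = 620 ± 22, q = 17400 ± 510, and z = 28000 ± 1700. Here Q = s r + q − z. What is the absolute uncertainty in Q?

3990

Let p = s·r = 39900. δp/p = √((1·δs/s)² + (1·δr/r)²) = √(0.00677 + 0.00126) = 0.0896, so δp = 3580.
Q = p + q − z: δQ = √(δp² + δq² + δz²) = √(1.28e+07 + 2.6e+05 + 2.89e+06) = 3990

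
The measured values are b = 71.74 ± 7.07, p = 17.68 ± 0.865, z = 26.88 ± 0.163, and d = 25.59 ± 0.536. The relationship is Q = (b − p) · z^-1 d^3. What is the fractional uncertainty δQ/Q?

0.146

Let u = b − p = 54.06. δu = √(δb² + δp²) = √(50.0 + 0.748) = 7.12, so δu/u = 0.132.
Q is then a monomial in u, z, d:
δQ/Q = √((δu/u)² + (-1·δz/z)² + (3·δd/d)²) = √(0.0174 + 3.68e-05 + 0.00395) = 0.146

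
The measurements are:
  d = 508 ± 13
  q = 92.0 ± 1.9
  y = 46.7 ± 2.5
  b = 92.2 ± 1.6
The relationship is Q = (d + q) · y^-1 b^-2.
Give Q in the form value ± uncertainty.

Let u = d + q = 600. δu = √(δd² + δq²) = √(169 + 3.61) = 13.1, so δu/u = 0.0219.
Q is then a monomial in u, y, b:
δQ/Q = √((δu/u)² + (-1·δy/y)² + (-2·δb/b)²) = √(0.000479 + 0.00287 + 0.00120) = 0.0675
Q = 0.00151, so δQ = 0.0675 × 0.00151 = 0.000102.

0.00151 ± 0.000102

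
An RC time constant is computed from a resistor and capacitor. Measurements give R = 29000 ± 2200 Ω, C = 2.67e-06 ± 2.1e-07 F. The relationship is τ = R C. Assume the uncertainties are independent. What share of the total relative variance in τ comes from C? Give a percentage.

51.8%

(δτ/τ)² = (1·δR/R)² + (1·δC/C)²
  R term: (1×0.0759)² = 0.00576
  C term: (1×0.0787)² = 0.00619
Total = 0.0119. Share from C = 0.00619/0.0119 = 0.518.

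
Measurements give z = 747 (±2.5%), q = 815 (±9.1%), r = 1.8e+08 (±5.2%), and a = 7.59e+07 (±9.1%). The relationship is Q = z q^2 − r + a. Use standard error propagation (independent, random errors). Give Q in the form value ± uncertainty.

(3.92 ± 0.919) × 10^8

Let p = z·q^2 = 4.96e+08. δp/p = √((1·δz/z)² + (2·δq/q)²) = √(0.000625 + 0.0331) = 0.184, so δp = 9.12e+07.
Q = p − r + a: δQ = √(δp² + δr² + δa²) = √(8.31e+15 + 8.76e+13 + 4.77e+13) = 9.19e+07
Q = 3.92e+08.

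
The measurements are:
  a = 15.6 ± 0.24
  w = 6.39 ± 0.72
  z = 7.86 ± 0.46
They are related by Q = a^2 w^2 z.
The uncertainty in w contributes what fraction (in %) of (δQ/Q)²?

(δQ/Q)² = (2·δa/a)² + (2·δw/w)² + (1·δz/z)²
  a term: (2×0.0154)² = 0.000947
  w term: (2×0.113)² = 0.0508
  z term: (1×0.0585)² = 0.00343
Total = 0.0552. Share from w = 0.0508/0.0552 = 0.921.

92.1%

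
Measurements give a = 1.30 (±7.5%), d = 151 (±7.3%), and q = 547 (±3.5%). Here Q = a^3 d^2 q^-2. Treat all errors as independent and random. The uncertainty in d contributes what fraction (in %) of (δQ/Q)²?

27.7%

(δQ/Q)² = (3·δa/a)² + (2·δd/d)² + (-2·δq/q)²
  a term: (3×0.0750)² = 0.0506
  d term: (2×0.0730)² = 0.0213
  q term: (-2×0.0350)² = 0.00490
Total = 0.0768. Share from d = 0.0213/0.0768 = 0.277.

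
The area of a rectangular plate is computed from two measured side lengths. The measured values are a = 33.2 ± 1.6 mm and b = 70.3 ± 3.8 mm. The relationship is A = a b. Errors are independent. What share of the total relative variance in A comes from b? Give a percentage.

55.7%

(δA/A)² = (1·δa/a)² + (1·δb/b)²
  a term: (1×0.0482)² = 0.00232
  b term: (1×0.0541)² = 0.00292
Total = 0.00524. Share from b = 0.00292/0.00524 = 0.557.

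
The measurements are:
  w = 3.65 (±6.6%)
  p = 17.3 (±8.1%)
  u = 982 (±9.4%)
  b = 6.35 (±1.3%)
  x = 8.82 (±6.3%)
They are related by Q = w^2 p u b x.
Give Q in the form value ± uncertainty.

Relative error in a monomial: (δQ/Q)² = Σ (nᵢ · δxᵢ/xᵢ)².
  (2·δw/w)² = (2×0.0660)² = 0.0174;  (1·δp/p)² = (1×0.0810)² = 0.00656;  (1·δu/u)² = (1×0.0940)² = 0.00884;  (1·δb/b)² = (1×0.0130)² = 0.000169;  (1·δx/x)² = (1×0.0630)² = 0.00397
δQ/Q = √(0.0370) = 0.192
Q = 1.27e+07, so δQ = 0.192 × 1.27e+07 = 2.44e+06.

(1.27 ± 0.244) × 10^7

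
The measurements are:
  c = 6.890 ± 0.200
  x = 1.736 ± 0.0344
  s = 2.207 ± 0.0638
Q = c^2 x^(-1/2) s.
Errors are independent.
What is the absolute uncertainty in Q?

Relative error in a monomial: (δQ/Q)² = Σ (nᵢ · δxᵢ/xᵢ)².
  (2·δc/c)² = (2×0.0290)² = 0.00337;  (−½·δx/x)² = (-0.5×0.0198)² = 9.82e-05;  (1·δs/s)² = (1×0.0289)² = 0.000836
δQ/Q = √(0.00430) = 0.0656
Q = 79.52, so δQ = 0.0656 × 79.52 = 5.22.

5.22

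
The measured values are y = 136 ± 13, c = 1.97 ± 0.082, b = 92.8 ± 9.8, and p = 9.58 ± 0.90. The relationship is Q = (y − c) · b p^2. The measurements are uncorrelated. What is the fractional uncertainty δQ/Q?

Let u = y − c = 134. δu = √(δy² + δc²) = √(169 + 0.00672) = 13.0, so δu/u = 0.0970.
Q is then a monomial in u, b, p:
δQ/Q = √((δu/u)² + (1·δb/b)² + (2·δp/p)²) = √(0.00941 + 0.0112 + 0.0353) = 0.236

0.236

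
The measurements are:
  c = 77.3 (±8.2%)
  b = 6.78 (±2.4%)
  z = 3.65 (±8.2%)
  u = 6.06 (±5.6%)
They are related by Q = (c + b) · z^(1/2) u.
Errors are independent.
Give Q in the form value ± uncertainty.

Let w = c + b = 84.1. δw = √(δc² + δb²) = √(40.2 + 0.0265) = 6.34, so δw/w = 0.0754.
Q is then a monomial in w, z, u:
δQ/Q = √((δw/w)² + (½·δz/z)² + (1·δu/u)²) = √(0.00569 + 0.00168 + 0.00314) = 0.102
Q = 973, so δQ = 0.102 × 973 = 99.8.

973 ± 99.8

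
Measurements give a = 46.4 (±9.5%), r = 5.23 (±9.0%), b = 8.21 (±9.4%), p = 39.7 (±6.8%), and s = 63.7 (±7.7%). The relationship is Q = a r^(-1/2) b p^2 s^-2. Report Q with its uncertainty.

Each factor contributes (exponent × relative error)² to (δQ/Q)²:
  (1·δa/a)² = (1×0.0950)² = 0.00902;  (−½·δr/r)² = (-0.5×0.0900)² = 0.00202;  (1·δb/b)² = (1×0.0940)² = 0.00884;  (2·δp/p)² = (2×0.0680)² = 0.0185;  (-2·δs/s)² = (-2×0.0770)² = 0.0237
δQ/Q = √(0.0621) = 0.249
Q = 64.7, so δQ = 0.249 × 64.7 = 16.1.

64.7 ± 16.1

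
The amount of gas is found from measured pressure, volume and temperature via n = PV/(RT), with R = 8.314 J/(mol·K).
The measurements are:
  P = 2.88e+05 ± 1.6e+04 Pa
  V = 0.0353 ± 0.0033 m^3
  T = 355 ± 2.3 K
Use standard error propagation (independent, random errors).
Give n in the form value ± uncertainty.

Since n is a product/quotient, work with relative uncertainties:
  (1·δP/P)² = (1×0.0556)² = 0.00309;  (1·δV/V)² = (1×0.0935)² = 0.00874;  (-1·δT/T)² = (-1×0.00648)² = 4.2e-05
δn/n = √(0.0119) = 0.109
n = 3.44 mol, so δn = 0.109 × 3.44 = 0.375 mol.

3.44 ± 0.375 mol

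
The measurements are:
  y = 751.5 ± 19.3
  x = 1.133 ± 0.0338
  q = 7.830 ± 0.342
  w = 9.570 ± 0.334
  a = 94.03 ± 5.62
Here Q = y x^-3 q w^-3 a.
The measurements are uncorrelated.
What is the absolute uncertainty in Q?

68.8

Since Q is a product/quotient, work with relative uncertainties:
  (1·δy/y)² = (1×0.0257)² = 0.000660;  (-3·δx/x)² = (-3×0.0298)² = 0.00801;  (1·δq/q)² = (1×0.0437)² = 0.00191;  (-3·δw/w)² = (-3×0.0349)² = 0.0110;  (1·δa/a)² = (1×0.0598)² = 0.00357
δQ/Q = √(0.0251) = 0.158
Q = 434.0, so δQ = 0.158 × 434.0 = 68.8.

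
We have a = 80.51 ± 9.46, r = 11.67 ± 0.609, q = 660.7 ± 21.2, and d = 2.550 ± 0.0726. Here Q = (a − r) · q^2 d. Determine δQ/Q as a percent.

Let u = a − r = 68.84. δu = √(δa² + δr²) = √(89.5 + 0.371) = 9.48, so δu/u = 0.138.
Q is then a monomial in u, q, d:
δQ/Q = √((δu/u)² + (2·δq/q)² + (1·δd/d)²) = √(0.0190 + 0.00412 + 0.000811) = 0.155

15.5%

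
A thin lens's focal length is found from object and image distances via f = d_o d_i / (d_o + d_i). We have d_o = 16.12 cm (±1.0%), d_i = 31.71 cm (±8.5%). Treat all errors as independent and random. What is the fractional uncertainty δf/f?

0.0294

∂f/∂d_o = (d_i/(d_o+d_i))² = 0.440;  ∂f/∂d_i = (d_o/(d_o+d_i))² = 0.114
δf = √((∂f/∂d_o · δd_o)² + (∂f/∂d_i · δd_i)²) = √(0.00502 + 0.0937) = 0.314 cm
f = 10.69 cm, so δf/f = 0.314/10.69 = 0.0294.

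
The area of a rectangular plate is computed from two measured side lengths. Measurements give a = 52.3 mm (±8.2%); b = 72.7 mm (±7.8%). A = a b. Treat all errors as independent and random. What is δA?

A is a product of powers, so relative uncertainties combine in quadrature:
  (1·δa/a)² = (1×0.0820)² = 0.00672;  (1·δb/b)² = (1×0.0780)² = 0.00608
δA/A = √(0.0128) = 0.113
A = 3800 mm^2, so δA = 0.113 × 3800 = 430 mm^2.

430 mm^2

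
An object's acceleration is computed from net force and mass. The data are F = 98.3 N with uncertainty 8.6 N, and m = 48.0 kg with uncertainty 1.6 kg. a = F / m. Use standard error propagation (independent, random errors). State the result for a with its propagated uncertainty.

Products/powers → add relative errors in quadrature, weighted by exponent:
  (1·δF/F)² = (1×0.0875)² = 0.00765;  (-1·δm/m)² = (-1×0.0333)² = 0.00111
δa/a = √(0.00877) = 0.0936
a = 2.05 m/s^2, so δa = 0.0936 × 2.05 = 0.192 m/s^2.

2.05 ± 0.192 m/s^2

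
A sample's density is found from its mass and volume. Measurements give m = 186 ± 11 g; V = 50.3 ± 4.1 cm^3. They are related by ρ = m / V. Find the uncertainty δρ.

Since ρ is a product/quotient, work with relative uncertainties:
  (1·δm/m)² = (1×0.0591)² = 0.00350;  (-1·δV/V)² = (-1×0.0815)² = 0.00664
δρ/ρ = √(0.0101) = 0.101
ρ = 3.70 g/cm^3, so δρ = 0.101 × 3.70 = 0.372 g/cm^3.

0.372 g/cm^3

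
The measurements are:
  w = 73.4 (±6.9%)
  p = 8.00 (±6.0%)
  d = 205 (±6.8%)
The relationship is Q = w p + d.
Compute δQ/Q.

Let h = w·p = 587. δh/h = √((1·δw/w)² + (1·δp/p)²) = √(0.00476 + 0.00360) = 0.0914, so δh = 53.7.
Q = h + d: δQ = √(δh² + δd²) = √(2880 + 194) = 55.5
Q = 792, so δQ/Q = 55.5/792 = 0.0700.

0.0700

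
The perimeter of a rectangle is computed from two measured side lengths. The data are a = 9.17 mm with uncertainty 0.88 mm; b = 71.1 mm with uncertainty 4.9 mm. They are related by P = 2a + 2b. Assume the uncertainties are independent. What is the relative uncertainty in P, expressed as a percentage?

Each term contributes (cᵢ δxᵢ)² to (δP)²:
  (2·δa)² = 3.10;  (2·δb)² = 96.0
δP = √(99.1) = 9.96 mm
P = 161 mm, so δP/P = 9.96/161 = 0.0620.

6.20%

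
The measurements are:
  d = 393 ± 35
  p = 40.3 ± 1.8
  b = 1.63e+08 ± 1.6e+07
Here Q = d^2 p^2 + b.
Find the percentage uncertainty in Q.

Let w = d^2·p^2 = 2.51e+08. δw/w = √((2·δd/d)² + (2·δp/p)²) = √(0.0317 + 0.00798) = 0.199, so δw = 5e+07.
Q = w + b: δQ = √(δw² + δb²) = √(2.5e+15 + 2.56e+14) = 5.25e+07
Q = 4.14e+08, so δQ/Q = 5.25e+07/4.14e+08 = 0.127.

12.7%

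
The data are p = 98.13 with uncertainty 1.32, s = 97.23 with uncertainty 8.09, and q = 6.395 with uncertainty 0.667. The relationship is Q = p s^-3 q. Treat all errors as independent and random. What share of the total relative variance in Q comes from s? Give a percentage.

(δQ/Q)² = (1·δp/p)² + (-3·δs/s)² + (1·δq/q)²
  p term: (1×0.0135)² = 0.000181
  s term: (-3×0.0832)² = 0.0623
  q term: (1×0.104)² = 0.0109
Total = 0.0734. Share from s = 0.0623/0.0734 = 0.849.

84.9%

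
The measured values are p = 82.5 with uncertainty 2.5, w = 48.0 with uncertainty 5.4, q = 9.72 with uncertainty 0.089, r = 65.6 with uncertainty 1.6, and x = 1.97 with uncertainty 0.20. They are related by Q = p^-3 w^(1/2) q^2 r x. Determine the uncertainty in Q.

0.0227

Relative error in a monomial: (δQ/Q)² = Σ (nᵢ · δxᵢ/xᵢ)².
  (-3·δp/p)² = (-3×0.0303)² = 0.00826;  (½·δw/w)² = (0.5×0.113)² = 0.00316;  (2·δq/q)² = (2×0.00916)² = 0.000335;  (1·δr/r)² = (1×0.0244)² = 0.000595;  (1·δx/x)² = (1×0.102)² = 0.0103
δQ/Q = √(0.0227) = 0.151
Q = 0.151, so δQ = 0.151 × 0.151 = 0.0227.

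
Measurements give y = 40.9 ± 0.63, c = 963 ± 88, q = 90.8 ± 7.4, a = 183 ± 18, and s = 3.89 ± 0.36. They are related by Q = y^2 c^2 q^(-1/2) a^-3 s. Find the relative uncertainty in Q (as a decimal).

For a monomial Q ∝ y^2, c^2, q^(-1/2), a^-3, s, fractional errors add in quadrature:
  (2·δy/y)² = (2×0.0154)² = 0.000949;  (2·δc/c)² = (2×0.0914)² = 0.0334;  (−½·δq/q)² = (-0.5×0.0815)² = 0.00166;  (-3·δa/a)² = (-3×0.0984)² = 0.0871;  (1·δs/s)² = (1×0.0925)² = 0.00856
δQ/Q = √(0.132) = 0.363

0.363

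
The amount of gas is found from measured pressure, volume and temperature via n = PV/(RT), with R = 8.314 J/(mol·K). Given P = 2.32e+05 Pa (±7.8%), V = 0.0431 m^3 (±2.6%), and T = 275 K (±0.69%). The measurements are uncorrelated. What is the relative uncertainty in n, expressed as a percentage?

For a monomial n ∝ P, V, T^-1, fractional errors add in quadrature:
  (1·δP/P)² = (1×0.0780)² = 0.00608;  (1·δV/V)² = (1×0.0260)² = 0.000676;  (-1·δT/T)² = (-1×0.00690)² = 4.76e-05
δn/n = √(0.00681) = 0.0825

8.25%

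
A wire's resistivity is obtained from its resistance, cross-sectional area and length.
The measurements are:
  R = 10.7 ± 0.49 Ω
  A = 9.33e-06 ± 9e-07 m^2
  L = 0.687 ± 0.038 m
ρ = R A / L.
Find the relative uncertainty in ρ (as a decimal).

0.120

For a monomial ρ ∝ R, A, L^-1, fractional errors add in quadrature:
  (1·δR/R)² = (1×0.0458)² = 0.00210;  (1·δA/A)² = (1×0.0965)² = 0.00931;  (-1·δL/L)² = (-1×0.0553)² = 0.00306
δρ/ρ = √(0.0145) = 0.120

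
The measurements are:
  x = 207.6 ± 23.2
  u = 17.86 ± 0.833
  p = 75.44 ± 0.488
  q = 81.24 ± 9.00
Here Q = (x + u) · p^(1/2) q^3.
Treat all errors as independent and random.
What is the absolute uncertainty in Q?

3.65e+08

Let w = x + u = 225.5. δw = √(δx² + δu²) = √(538 + 0.694) = 23.2, so δw/w = 0.103.
Q is then a monomial in w, p, q:
δQ/Q = √((δw/w)² + (½·δp/p)² + (3·δq/q)²) = √(0.0106 + 1.05e-05 + 0.110) = 0.348
Q = 1.05e+09, so δQ = 0.348 × 1.05e+09 = 3.65e+08.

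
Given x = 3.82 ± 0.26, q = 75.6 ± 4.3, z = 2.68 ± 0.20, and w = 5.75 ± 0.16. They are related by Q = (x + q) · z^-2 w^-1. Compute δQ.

0.310

Let u = x + q = 79.4. δu = √(δx² + δq²) = √(0.0676 + 18.5) = 4.31, so δu/u = 0.0542.
Q is then a monomial in u, z, w:
δQ/Q = √((δu/u)² + (-2·δz/z)² + (-1·δw/w)²) = √(0.00294 + 0.0223 + 0.000774) = 0.161
Q = 1.92, so δQ = 0.161 × 1.92 = 0.310.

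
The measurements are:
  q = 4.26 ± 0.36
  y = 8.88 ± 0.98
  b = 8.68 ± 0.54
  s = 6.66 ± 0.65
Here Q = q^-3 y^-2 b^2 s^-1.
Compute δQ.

Products/powers → add relative errors in quadrature, weighted by exponent:
  (-3·δq/q)² = (-3×0.0845)² = 0.0643;  (-2·δy/y)² = (-2×0.110)² = 0.0487;  (2·δb/b)² = (2×0.0622)² = 0.0155;  (-1·δs/s)² = (-1×0.0976)² = 0.00953
δQ/Q = √(0.138) = 0.371
Q = 0.00186, so δQ = 0.371 × 0.00186 = 0.000689.

0.000689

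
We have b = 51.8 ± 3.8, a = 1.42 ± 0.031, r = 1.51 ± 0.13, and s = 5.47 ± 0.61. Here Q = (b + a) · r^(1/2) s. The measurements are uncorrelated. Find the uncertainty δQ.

49.8

Let u = b + a = 53.2. δu = √(δb² + δa²) = √(14.4 + 0.000961) = 3.80, so δu/u = 0.0714.
Q is then a monomial in u, r, s:
δQ/Q = √((δu/u)² + (½·δr/r)² + (1·δs/s)²) = √(0.00510 + 0.00185 + 0.0124) = 0.139
Q = 358, so δQ = 0.139 × 358 = 49.8.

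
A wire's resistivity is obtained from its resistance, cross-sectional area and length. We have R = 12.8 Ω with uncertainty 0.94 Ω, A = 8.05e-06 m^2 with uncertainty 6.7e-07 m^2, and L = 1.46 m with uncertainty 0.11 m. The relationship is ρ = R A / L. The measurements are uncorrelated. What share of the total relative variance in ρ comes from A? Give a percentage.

(δρ/ρ)² = (1·δR/R)² + (1·δA/A)² + (-1·δL/L)²
  R term: (1×0.0734)² = 0.00539
  A term: (1×0.0832)² = 0.00693
  L term: (-1×0.0753)² = 0.00568
Total = 0.0180. Share from A = 0.00693/0.0180 = 0.385.

38.5%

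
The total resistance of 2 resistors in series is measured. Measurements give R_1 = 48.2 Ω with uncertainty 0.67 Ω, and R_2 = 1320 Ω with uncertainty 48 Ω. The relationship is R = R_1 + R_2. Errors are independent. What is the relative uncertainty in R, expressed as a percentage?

For a sum/difference, combine absolute errors in quadrature:
  (δR_1)² = 0.449;  (δR_2)² = 2300
δR = √(2300) = 48.0 Ω
R = 1370 Ω, so δR/R = 48.0/1370 = 0.0351.

3.51%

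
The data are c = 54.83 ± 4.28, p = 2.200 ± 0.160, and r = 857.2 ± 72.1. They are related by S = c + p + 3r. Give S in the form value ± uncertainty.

2629 ± 216

Each term contributes (cᵢ δxᵢ)² to (δS)²:
  (δc)² = 18.3;  (δp)² = 0.0256;  (3·δr)² = 46800
δS = √(46800) = 216
S = 2629.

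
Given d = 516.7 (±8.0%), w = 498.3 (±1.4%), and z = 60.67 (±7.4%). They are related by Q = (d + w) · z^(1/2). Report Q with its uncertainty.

Let u = d + w = 1015. δu = √(δd² + δw²) = √(1710 + 48.7) = 41.9, so δu/u = 0.0413.
Q is then a monomial in u, z:
δQ/Q = √((δu/u)² + (½·δz/z)²) = √(0.00171 + 0.00137) = 0.0555
Q = 7906, so δQ = 0.0555 × 7906 = 438.

7906 ± 438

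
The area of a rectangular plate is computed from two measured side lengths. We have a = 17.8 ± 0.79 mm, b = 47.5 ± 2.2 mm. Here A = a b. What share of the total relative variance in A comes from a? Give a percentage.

47.9%

(δA/A)² = (1·δa/a)² + (1·δb/b)²
  a term: (1×0.0444)² = 0.00197
  b term: (1×0.0463)² = 0.00215
Total = 0.00411. Share from a = 0.00197/0.00411 = 0.479.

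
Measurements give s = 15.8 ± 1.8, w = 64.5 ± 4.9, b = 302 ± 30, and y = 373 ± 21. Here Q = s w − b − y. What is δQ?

144

Let p = s·w = 1020. δp/p = √((1·δs/s)² + (1·δw/w)²) = √(0.0130 + 0.00577) = 0.137, so δp = 140.
Q = p − b − y: δQ = √(δp² + δb² + δy²) = √(19500 + 900 + 441) = 144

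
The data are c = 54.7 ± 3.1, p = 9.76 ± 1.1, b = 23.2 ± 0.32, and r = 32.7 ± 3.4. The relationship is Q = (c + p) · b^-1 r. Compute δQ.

10.6

Let u = c + p = 64.5. δu = √(δc² + δp²) = √(9.61 + 1.21) = 3.29, so δu/u = 0.0510.
Q is then a monomial in u, b, r:
δQ/Q = √((δu/u)² + (-1·δb/b)² + (1·δr/r)²) = √(0.00260 + 0.000190 + 0.0108) = 0.117
Q = 90.9, so δQ = 0.117 × 90.9 = 10.6.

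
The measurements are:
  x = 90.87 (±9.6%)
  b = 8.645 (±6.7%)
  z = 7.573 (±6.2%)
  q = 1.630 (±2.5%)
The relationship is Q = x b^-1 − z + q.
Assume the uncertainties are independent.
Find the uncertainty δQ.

1.32

Let p = x·b^-1 = 10.51. δp/p = √((1·δx/x)² + (-1·δb/b)²) = √(0.00922 + 0.00449) = 0.117, so δp = 1.23.
Q = p − z + q: δQ = √(δp² + δz² + δq²) = √(1.51 + 0.220 + 0.00166) = 1.32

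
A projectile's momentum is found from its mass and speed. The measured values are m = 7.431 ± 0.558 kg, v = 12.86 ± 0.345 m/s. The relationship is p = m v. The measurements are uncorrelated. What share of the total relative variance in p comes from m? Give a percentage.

88.7%

(δp/p)² = (1·δm/m)² + (1·δv/v)²
  m term: (1×0.0751)² = 0.00564
  v term: (1×0.0268)² = 0.000720
Total = 0.00636. Share from m = 0.00564/0.00636 = 0.887.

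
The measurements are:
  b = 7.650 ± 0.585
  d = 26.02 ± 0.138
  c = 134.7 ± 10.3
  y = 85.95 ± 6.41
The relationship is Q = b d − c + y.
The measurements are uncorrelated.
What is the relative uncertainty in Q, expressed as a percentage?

Let p = b·d = 199.1. δp/p = √((1·δb/b)² + (1·δd/d)²) = √(0.00585 + 2.81e-05) = 0.0767, so δp = 15.3.
Q = p − c + y: δQ = √(δp² + δc² + δy²) = √(233 + 106 + 41.1) = 19.5
Q = 150.3, so δQ/Q = 19.5/150.3 = 0.130.

13.0%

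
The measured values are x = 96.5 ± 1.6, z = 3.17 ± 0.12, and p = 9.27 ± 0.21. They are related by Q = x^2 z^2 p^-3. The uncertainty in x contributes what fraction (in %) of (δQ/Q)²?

9.60%

(δQ/Q)² = (2·δx/x)² + (2·δz/z)² + (-3·δp/p)²
  x term: (2×0.0166)² = 0.00110
  z term: (2×0.0379)² = 0.00573
  p term: (-3×0.0227)² = 0.00462
Total = 0.0115. Share from x = 0.00110/0.0115 = 0.0960.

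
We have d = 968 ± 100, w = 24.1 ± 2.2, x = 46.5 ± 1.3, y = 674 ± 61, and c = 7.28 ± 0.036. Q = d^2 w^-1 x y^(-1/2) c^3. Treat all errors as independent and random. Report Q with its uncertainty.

(2.69 ± 0.625) × 10^7

Products/powers → add relative errors in quadrature, weighted by exponent:
  (2·δd/d)² = (2×0.103)² = 0.0427;  (-1·δw/w)² = (-1×0.0913)² = 0.00833;  (1·δx/x)² = (1×0.0280)² = 0.000782;  (−½·δy/y)² = (-0.5×0.0905)² = 0.00205;  (3·δc/c)² = (3×0.00495)² = 0.000220
δQ/Q = √(0.0541) = 0.233
Q = 2.69e+07, so δQ = 0.233 × 2.69e+07 = 6.25e+06.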